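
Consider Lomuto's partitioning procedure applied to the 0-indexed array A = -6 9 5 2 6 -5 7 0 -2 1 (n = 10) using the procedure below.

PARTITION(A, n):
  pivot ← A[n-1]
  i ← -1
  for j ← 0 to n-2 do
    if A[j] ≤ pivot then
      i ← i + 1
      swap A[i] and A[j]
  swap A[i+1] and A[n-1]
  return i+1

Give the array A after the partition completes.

pivot = A[9] = 1; i = -1
j=0: A[0]=-6 ≤ 1 → i=0, swap A[0],A[0] (no change) → -6 9 5 2 6 -5 7 0 -2 1
j=1: A[1]=9 > 1 → no swap
j=2: A[2]=5 > 1 → no swap
j=3: A[3]=2 > 1 → no swap
j=4: A[4]=6 > 1 → no swap
j=5: A[5]=-5 ≤ 1 → i=1, swap A[1],A[5] → -6 -5 5 2 6 9 7 0 -2 1
j=6: A[6]=7 > 1 → no swap
j=7: A[7]=0 ≤ 1 → i=2, swap A[2],A[7] → -6 -5 0 2 6 9 7 5 -2 1
j=8: A[8]=-2 ≤ 1 → i=3, swap A[3],A[8] → -6 -5 0 -2 6 9 7 5 2 1
final swap A[4],A[9] → -6 -5 0 -2 1 9 7 5 2 6; return 4

-6 -5 0 -2 1 9 7 5 2 6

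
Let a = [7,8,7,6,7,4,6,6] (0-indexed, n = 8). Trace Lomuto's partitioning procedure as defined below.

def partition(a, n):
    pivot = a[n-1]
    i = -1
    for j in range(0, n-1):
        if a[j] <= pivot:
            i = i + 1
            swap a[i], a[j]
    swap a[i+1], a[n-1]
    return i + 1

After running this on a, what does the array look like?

pivot = a[7] = 6; i = -1
j=0: a[0]=7 > 6 → no swap
j=1: a[1]=8 > 6 → no swap
j=2: a[2]=7 > 6 → no swap
j=3: a[3]=6 ≤ 6 → i=0, swap a[0],a[3] → [6,8,7,7,7,4,6,6]
j=4: a[4]=7 > 6 → no swap
j=5: a[5]=4 ≤ 6 → i=1, swap a[1],a[5] → [6,4,7,7,7,8,6,6]
j=6: a[6]=6 ≤ 6 → i=2, swap a[2],a[6] → [6,4,6,7,7,8,7,6]
final swap a[3],a[7] → [6,4,6,6,7,8,7,7]; return 3

[6,4,6,6,7,8,7,7]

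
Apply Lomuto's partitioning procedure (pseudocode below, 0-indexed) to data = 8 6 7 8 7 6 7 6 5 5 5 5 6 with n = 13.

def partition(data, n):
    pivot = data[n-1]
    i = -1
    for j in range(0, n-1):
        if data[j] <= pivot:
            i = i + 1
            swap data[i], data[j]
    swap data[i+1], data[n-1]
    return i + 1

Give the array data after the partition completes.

6 6 6 5 5 5 5 6 8 7 8 7 7

pivot = data[12] = 6; i = -1
j=0: data[0]=8 > 6 → no swap
j=1: data[1]=6 ≤ 6 → i=0, swap data[0],data[1] → 6 8 7 8 7 6 7 6 5 5 5 5 6
j=2: data[2]=7 > 6 → no swap
j=3: data[3]=8 > 6 → no swap
j=4: data[4]=7 > 6 → no swap
j=5: data[5]=6 ≤ 6 → i=1, swap data[1],data[5] → 6 6 7 8 7 8 7 6 5 5 5 5 6
j=6: data[6]=7 > 6 → no swap
j=7: data[7]=6 ≤ 6 → i=2, swap data[2],data[7] → 6 6 6 8 7 8 7 7 5 5 5 5 6
j=8: data[8]=5 ≤ 6 → i=3, swap data[3],data[8] → 6 6 6 5 7 8 7 7 8 5 5 5 6
j=9: data[9]=5 ≤ 6 → i=4, swap data[4],data[9] → 6 6 6 5 5 8 7 7 8 7 5 5 6
j=10: data[10]=5 ≤ 6 → i=5, swap data[5],data[10] → 6 6 6 5 5 5 7 7 8 7 8 5 6
j=11: data[11]=5 ≤ 6 → i=6, swap data[6],data[11] → 6 6 6 5 5 5 5 7 8 7 8 7 6
final swap data[7],data[12] → 6 6 6 5 5 5 5 6 8 7 8 7 7; return 7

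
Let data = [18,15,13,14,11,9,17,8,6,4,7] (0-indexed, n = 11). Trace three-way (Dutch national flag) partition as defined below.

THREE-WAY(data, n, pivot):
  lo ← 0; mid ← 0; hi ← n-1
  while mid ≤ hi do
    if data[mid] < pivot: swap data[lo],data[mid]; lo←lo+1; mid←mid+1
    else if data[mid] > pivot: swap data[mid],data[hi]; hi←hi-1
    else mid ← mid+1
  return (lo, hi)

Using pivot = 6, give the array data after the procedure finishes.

pivot = 6; lo=0, mid=0, hi=10
data[mid]=18>6: swap data[0],data[10]; hi=9 → [7,15,13,14,11,9,17,8,6,4,18]
data[mid]=7>6: swap data[0],data[9]; hi=8 → [4,15,13,14,11,9,17,8,6,7,18]
data[mid]=4<6: swap data[0],data[0]; lo=1,mid=1 → [4,15,13,14,11,9,17,8,6,7,18]
data[mid]=15>6: swap data[1],data[8]; hi=7 → [4,6,13,14,11,9,17,8,15,7,18]
data[mid]=6=6: mid=2
data[mid]=13>6: swap data[2],data[7]; hi=6 → [4,6,8,14,11,9,17,13,15,7,18]
data[mid]=8>6: swap data[2],data[6]; hi=5 → [4,6,17,14,11,9,8,13,15,7,18]
data[mid]=17>6: swap data[2],data[5]; hi=4 → [4,6,9,14,11,17,8,13,15,7,18]
data[mid]=9>6: swap data[2],data[4]; hi=3 → [4,6,11,14,9,17,8,13,15,7,18]
data[mid]=11>6: swap data[2],data[3]; hi=2 → [4,6,14,11,9,17,8,13,15,7,18]
data[mid]=14>6: swap data[2],data[2]; hi=1 → [4,6,14,11,9,17,8,13,15,7,18]
end: lo=1, hi=1; data = [4,6,14,11,9,17,8,13,15,7,18]

[4,6,14,11,9,17,8,13,15,7,18]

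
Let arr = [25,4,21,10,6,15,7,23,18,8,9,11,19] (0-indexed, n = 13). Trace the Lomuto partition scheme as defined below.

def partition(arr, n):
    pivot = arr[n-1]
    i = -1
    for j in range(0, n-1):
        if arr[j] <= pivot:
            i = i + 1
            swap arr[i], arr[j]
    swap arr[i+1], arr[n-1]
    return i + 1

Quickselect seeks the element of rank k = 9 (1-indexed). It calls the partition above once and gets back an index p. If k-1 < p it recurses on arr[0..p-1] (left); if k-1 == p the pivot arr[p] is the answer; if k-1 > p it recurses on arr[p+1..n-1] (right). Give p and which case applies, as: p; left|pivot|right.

pivot = arr[12] = 19; i = -1
j=0: arr[0]=25 > 19 → no swap
j=1: arr[1]=4 ≤ 19 → i=0, swap arr[0],arr[1] → [4,25,21,10,6,15,7,23,18,8,9,11,19]
j=2: arr[2]=21 > 19 → no swap
j=3: arr[3]=10 ≤ 19 → i=1, swap arr[1],arr[3] → [4,10,21,25,6,15,7,23,18,8,9,11,19]
j=4: arr[4]=6 ≤ 19 → i=2, swap arr[2],arr[4] → [4,10,6,25,21,15,7,23,18,8,9,11,19]
j=5: arr[5]=15 ≤ 19 → i=3, swap arr[3],arr[5] → [4,10,6,15,21,25,7,23,18,8,9,11,19]
j=6: arr[6]=7 ≤ 19 → i=4, swap arr[4],arr[6] → [4,10,6,15,7,25,21,23,18,8,9,11,19]
j=7: arr[7]=23 > 19 → no swap
j=8: arr[8]=18 ≤ 19 → i=5, swap arr[5],arr[8] → [4,10,6,15,7,18,21,23,25,8,9,11,19]
j=9: arr[9]=8 ≤ 19 → i=6, swap arr[6],arr[9] → [4,10,6,15,7,18,8,23,25,21,9,11,19]
j=10: arr[10]=9 ≤ 19 → i=7, swap arr[7],arr[10] → [4,10,6,15,7,18,8,9,25,21,23,11,19]
j=11: arr[11]=11 ≤ 19 → i=8, swap arr[8],arr[11] → [4,10,6,15,7,18,8,9,11,21,23,25,19]
final swap arr[9],arr[12] → [4,10,6,15,7,18,8,9,11,19,23,25,21]; return 9
p = 9; k-1 = 8 < 9 ⇒ left

9; left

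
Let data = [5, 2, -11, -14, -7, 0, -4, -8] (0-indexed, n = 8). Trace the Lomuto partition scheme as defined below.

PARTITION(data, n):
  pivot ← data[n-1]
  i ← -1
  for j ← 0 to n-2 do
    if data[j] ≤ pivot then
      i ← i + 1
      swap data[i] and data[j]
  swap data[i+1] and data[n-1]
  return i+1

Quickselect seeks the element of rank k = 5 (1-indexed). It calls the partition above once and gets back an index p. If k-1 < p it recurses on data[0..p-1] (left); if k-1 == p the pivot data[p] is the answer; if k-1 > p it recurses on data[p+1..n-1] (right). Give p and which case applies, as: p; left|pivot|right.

pivot = data[7] = -8; i = -1
j=0: data[0]=5 > -8 → no swap
j=1: data[1]=2 > -8 → no swap
j=2: data[2]=-11 ≤ -8 → i=0, swap data[0],data[2] → [-11, 2, 5, -14, -7, 0, -4, -8]
j=3: data[3]=-14 ≤ -8 → i=1, swap data[1],data[3] → [-11, -14, 5, 2, -7, 0, -4, -8]
j=4: data[4]=-7 > -8 → no swap
j=5: data[5]=0 > -8 → no swap
j=6: data[6]=-4 > -8 → no swap
final swap data[2],data[7] → [-11, -14, -8, 2, -7, 0, -4, 5]; return 2
p = 2; k-1 = 4 > 2 ⇒ right

2; right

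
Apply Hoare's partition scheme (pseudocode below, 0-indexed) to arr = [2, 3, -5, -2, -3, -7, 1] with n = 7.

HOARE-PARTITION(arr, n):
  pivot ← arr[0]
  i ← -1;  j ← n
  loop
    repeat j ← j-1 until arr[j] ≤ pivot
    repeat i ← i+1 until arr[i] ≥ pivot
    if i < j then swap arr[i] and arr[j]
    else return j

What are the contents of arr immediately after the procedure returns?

pivot=2
j stops at 6 (1), i stops at 0 (2); swap ⇒ [1, 3, -5, -2, -3, -7, 2]
j stops at 5 (-7), i stops at 1 (3); swap ⇒ [1, -7, -5, -2, -3, 3, 2]
j stops at 4, i stops at 5; i≥j ⇒ return 4. arr=[1, -7, -5, -2, -3, 3, 2]

[1, -7, -5, -2, -3, 3, 2]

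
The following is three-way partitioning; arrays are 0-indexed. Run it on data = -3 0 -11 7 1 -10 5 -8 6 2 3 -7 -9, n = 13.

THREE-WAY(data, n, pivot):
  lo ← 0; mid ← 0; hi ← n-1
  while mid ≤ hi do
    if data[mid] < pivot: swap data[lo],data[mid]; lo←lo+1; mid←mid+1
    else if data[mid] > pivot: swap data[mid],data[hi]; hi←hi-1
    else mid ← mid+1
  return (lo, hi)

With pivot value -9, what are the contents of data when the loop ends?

-10 -11 -9 1 7 5 -8 6 2 3 -7 0 -3

lo=0 mid=0 hi=12
-3>-9: swap(0,12), hi=11 ⇒ -9 0 -11 7 1 -10 5 -8 6 2 3 -7 -3
-9=-9: mid=1
0>-9: swap(1,11), hi=10 ⇒ -9 -7 -11 7 1 -10 5 -8 6 2 3 0 -3
-7>-9: swap(1,10), hi=9 ⇒ -9 3 -11 7 1 -10 5 -8 6 2 -7 0 -3
3>-9: swap(1,9), hi=8 ⇒ -9 2 -11 7 1 -10 5 -8 6 3 -7 0 -3
2>-9: swap(1,8), hi=7 ⇒ -9 6 -11 7 1 -10 5 -8 2 3 -7 0 -3
6>-9: swap(1,7), hi=6 ⇒ -9 -8 -11 7 1 -10 5 6 2 3 -7 0 -3
-8>-9: swap(1,6), hi=5 ⇒ -9 5 -11 7 1 -10 -8 6 2 3 -7 0 -3
5>-9: swap(1,5), hi=4 ⇒ -9 -10 -11 7 1 5 -8 6 2 3 -7 0 -3
-10<-9: swap(0,1), lo=1 mid=2 ⇒ -10 -9 -11 7 1 5 -8 6 2 3 -7 0 -3
-11<-9: swap(1,2), lo=2 mid=3 ⇒ -10 -11 -9 7 1 5 -8 6 2 3 -7 0 -3
7>-9: swap(3,4), hi=3 ⇒ -10 -11 -9 1 7 5 -8 6 2 3 -7 0 -3
1>-9: swap(3,3), hi=2 ⇒ -10 -11 -9 1 7 5 -8 6 2 3 -7 0 -3
done. lo=2 hi=2; data=-10 -11 -9 1 7 5 -8 6 2 3 -7 0 -3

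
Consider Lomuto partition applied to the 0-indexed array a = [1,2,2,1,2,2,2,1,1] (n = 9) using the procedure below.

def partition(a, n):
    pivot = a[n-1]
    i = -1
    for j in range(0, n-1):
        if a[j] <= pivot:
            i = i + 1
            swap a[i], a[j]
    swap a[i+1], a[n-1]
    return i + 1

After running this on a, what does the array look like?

pivot = a[8] = 1; i = -1
j=0: a[0]=1 ≤ 1 → i=0, swap a[0],a[0] (no change) → [1,2,2,1,2,2,2,1,1]
j=1: a[1]=2 > 1 → no swap
j=2: a[2]=2 > 1 → no swap
j=3: a[3]=1 ≤ 1 → i=1, swap a[1],a[3] → [1,1,2,2,2,2,2,1,1]
j=4: a[4]=2 > 1 → no swap
j=5: a[5]=2 > 1 → no swap
j=6: a[6]=2 > 1 → no swap
j=7: a[7]=1 ≤ 1 → i=2, swap a[2],a[7] → [1,1,1,2,2,2,2,2,1]
final swap a[3],a[8] → [1,1,1,1,2,2,2,2,2]; return 3

[1,1,1,1,2,2,2,2,2]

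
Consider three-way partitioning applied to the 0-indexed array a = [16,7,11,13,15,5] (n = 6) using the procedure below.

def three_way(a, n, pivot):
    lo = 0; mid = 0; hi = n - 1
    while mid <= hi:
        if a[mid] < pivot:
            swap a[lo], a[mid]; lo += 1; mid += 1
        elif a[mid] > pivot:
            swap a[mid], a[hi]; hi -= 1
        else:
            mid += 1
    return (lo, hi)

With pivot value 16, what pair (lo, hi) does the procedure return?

(5, 5)

pivot = 16; lo=0, mid=0, hi=5
a[mid]=16=16: mid=1
a[mid]=7<16: swap a[0],a[1]; lo=1,mid=2 → [7,16,11,13,15,5]
a[mid]=11<16: swap a[1],a[2]; lo=2,mid=3 → [7,11,16,13,15,5]
a[mid]=13<16: swap a[2],a[3]; lo=3,mid=4 → [7,11,13,16,15,5]
a[mid]=15<16: swap a[3],a[4]; lo=4,mid=5 → [7,11,13,15,16,5]
a[mid]=5<16: swap a[4],a[5]; lo=5,mid=6 → [7,11,13,15,5,16]
end: lo=5, hi=5; a = [7,11,13,15,5,16]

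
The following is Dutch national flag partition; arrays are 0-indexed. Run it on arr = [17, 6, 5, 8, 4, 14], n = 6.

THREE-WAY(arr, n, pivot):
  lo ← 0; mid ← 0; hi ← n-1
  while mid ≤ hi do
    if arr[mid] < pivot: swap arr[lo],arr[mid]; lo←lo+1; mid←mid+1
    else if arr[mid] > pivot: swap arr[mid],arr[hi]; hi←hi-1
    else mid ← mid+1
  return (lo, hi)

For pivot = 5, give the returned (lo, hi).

pivot = 5; lo=0, mid=0, hi=5
arr[mid]=17>5: swap arr[0],arr[5]; hi=4 → [14, 6, 5, 8, 4, 17]
arr[mid]=14>5: swap arr[0],arr[4]; hi=3 → [4, 6, 5, 8, 14, 17]
arr[mid]=4<5: swap arr[0],arr[0]; lo=1,mid=1 → [4, 6, 5, 8, 14, 17]
arr[mid]=6>5: swap arr[1],arr[3]; hi=2 → [4, 8, 5, 6, 14, 17]
arr[mid]=8>5: swap arr[1],arr[2]; hi=1 → [4, 5, 8, 6, 14, 17]
arr[mid]=5=5: mid=2
end: lo=1, hi=1; arr = [4, 5, 8, 6, 14, 17]

(1, 1)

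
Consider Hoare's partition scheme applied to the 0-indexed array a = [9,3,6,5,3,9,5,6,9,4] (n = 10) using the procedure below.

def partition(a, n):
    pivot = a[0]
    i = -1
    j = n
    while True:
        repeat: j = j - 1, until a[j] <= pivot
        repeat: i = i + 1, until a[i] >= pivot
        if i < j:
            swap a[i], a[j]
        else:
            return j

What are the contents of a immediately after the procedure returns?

pivot = a[0] = 9; i = -1, j = 10
j→9 (a[9]=4≤9), i→0 (a[0]=9≥9); i<j, swap → [4,3,6,5,3,9,5,6,9,9]
j→8 (a[8]=9≤9), i→5 (a[5]=9≥9); i<j, swap → [4,3,6,5,3,9,5,6,9,9]
j→7, i→8; i≥j, return j=7. a = [4,3,6,5,3,9,5,6,9,9]

[4,3,6,5,3,9,5,6,9,9]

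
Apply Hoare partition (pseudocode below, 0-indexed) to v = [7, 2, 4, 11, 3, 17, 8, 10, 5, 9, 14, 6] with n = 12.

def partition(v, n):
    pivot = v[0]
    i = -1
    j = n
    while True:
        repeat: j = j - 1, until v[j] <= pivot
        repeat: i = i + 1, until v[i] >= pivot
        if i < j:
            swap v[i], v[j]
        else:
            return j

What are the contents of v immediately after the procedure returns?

[6, 2, 4, 5, 3, 17, 8, 10, 11, 9, 14, 7]

pivot = v[0] = 7; i = -1, j = 12
j→11 (v[11]=6≤7), i→0 (v[0]=7≥7); i<j, swap → [6, 2, 4, 11, 3, 17, 8, 10, 5, 9, 14, 7]
j→8 (v[8]=5≤7), i→3 (v[3]=11≥7); i<j, swap → [6, 2, 4, 5, 3, 17, 8, 10, 11, 9, 14, 7]
j→4, i→5; i≥j, return j=4. v = [6, 2, 4, 5, 3, 17, 8, 10, 11, 9, 14, 7]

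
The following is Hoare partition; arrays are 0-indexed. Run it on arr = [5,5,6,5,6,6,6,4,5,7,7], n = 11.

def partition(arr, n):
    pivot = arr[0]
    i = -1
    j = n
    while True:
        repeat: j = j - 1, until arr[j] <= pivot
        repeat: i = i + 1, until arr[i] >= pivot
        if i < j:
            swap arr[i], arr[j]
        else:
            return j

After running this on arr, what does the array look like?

[5,4,5,6,6,6,6,5,5,7,7]

pivot = arr[0] = 5; i = -1, j = 11
j→8 (arr[8]=5≤5), i→0 (arr[0]=5≥5); i<j, swap → [5,5,6,5,6,6,6,4,5,7,7]
j→7 (arr[7]=4≤5), i→1 (arr[1]=5≥5); i<j, swap → [5,4,6,5,6,6,6,5,5,7,7]
j→3 (arr[3]=5≤5), i→2 (arr[2]=6≥5); i<j, swap → [5,4,5,6,6,6,6,5,5,7,7]
j→2, i→3; i≥j, return j=2. arr = [5,4,5,6,6,6,6,5,5,7,7]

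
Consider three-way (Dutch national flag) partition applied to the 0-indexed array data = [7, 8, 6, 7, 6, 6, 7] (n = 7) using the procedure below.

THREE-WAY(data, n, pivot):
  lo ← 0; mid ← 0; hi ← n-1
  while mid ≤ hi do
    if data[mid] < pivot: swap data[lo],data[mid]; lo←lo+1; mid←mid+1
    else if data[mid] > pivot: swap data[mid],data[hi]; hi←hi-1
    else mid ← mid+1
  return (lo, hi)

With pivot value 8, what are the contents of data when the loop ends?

[7, 6, 7, 6, 6, 7, 8]

pivot = 8; lo=0, mid=0, hi=6
data[mid]=7<8: swap data[0],data[0]; lo=1,mid=1 → [7, 8, 6, 7, 6, 6, 7]
data[mid]=8=8: mid=2
data[mid]=6<8: swap data[1],data[2]; lo=2,mid=3 → [7, 6, 8, 7, 6, 6, 7]
data[mid]=7<8: swap data[2],data[3]; lo=3,mid=4 → [7, 6, 7, 8, 6, 6, 7]
data[mid]=6<8: swap data[3],data[4]; lo=4,mid=5 → [7, 6, 7, 6, 8, 6, 7]
data[mid]=6<8: swap data[4],data[5]; lo=5,mid=6 → [7, 6, 7, 6, 6, 8, 7]
data[mid]=7<8: swap data[5],data[6]; lo=6,mid=7 → [7, 6, 7, 6, 6, 7, 8]
end: lo=6, hi=6; data = [7, 6, 7, 6, 6, 7, 8]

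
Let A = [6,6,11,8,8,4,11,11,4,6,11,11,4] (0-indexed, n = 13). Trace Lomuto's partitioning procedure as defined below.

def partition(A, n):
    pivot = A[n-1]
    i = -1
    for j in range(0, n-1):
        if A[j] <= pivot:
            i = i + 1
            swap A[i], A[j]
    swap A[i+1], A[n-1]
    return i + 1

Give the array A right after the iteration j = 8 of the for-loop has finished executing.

[4,4,11,8,8,6,11,11,6,6,11,11,4]

pivot=4, i=-1
j=0: 6>4, skip
j=1: 6>4, skip
j=2: 11>4, skip
j=3: 8>4, skip
j=4: 8>4, skip
j=5: 4≤4, i=0, swap(0,5) ⇒ [4,6,11,8,8,6,11,11,4,6,11,11,4]
j=6: 11>4, skip
j=7: 11>4, skip
j=8: 4≤4, i=1, swap(1,8) ⇒ [4,4,11,8,8,6,11,11,6,6,11,11,4]
(after j=8) A = [4,4,11,8,8,6,11,11,6,6,11,11,4]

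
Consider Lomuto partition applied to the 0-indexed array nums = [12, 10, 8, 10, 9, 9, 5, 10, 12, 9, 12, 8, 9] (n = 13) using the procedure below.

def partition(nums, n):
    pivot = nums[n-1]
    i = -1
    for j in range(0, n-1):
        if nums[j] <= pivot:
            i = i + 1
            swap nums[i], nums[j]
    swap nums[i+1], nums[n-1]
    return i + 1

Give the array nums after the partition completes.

pivot=9, i=-1
j=0: 12>9, skip
j=1: 10>9, skip
j=2: 8≤9, i=0, swap(0,2) ⇒ [8, 10, 12, 10, 9, 9, 5, 10, 12, 9, 12, 8, 9]
j=3: 10>9, skip
j=4: 9≤9, i=1, swap(1,4) ⇒ [8, 9, 12, 10, 10, 9, 5, 10, 12, 9, 12, 8, 9]
j=5: 9≤9, i=2, swap(2,5) ⇒ [8, 9, 9, 10, 10, 12, 5, 10, 12, 9, 12, 8, 9]
j=6: 5≤9, i=3, swap(3,6) ⇒ [8, 9, 9, 5, 10, 12, 10, 10, 12, 9, 12, 8, 9]
j=7: 10>9, skip
j=8: 12>9, skip
j=9: 9≤9, i=4, swap(4,9) ⇒ [8, 9, 9, 5, 9, 12, 10, 10, 12, 10, 12, 8, 9]
j=10: 12>9, skip
j=11: 8≤9, i=5, swap(5,11) ⇒ [8, 9, 9, 5, 9, 8, 10, 10, 12, 10, 12, 12, 9]
swap(6,12) ⇒ [8, 9, 9, 5, 9, 8, 9, 10, 12, 10, 12, 12, 10]; return 6

[8, 9, 9, 5, 9, 8, 9, 10, 12, 10, 12, 12, 10]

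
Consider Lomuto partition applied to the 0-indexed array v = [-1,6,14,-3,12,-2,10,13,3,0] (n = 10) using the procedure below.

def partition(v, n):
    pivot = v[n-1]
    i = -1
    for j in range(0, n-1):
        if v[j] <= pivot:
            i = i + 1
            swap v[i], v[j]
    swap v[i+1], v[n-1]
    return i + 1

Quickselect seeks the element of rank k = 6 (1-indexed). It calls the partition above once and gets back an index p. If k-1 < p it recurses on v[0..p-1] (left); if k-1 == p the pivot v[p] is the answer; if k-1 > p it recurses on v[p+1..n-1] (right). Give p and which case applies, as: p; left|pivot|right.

pivot = v[9] = 0; i = -1
j=0: v[0]=-1 ≤ 0 → i=0, swap v[0],v[0] (no change) → [-1,6,14,-3,12,-2,10,13,3,0]
j=1: v[1]=6 > 0 → no swap
j=2: v[2]=14 > 0 → no swap
j=3: v[3]=-3 ≤ 0 → i=1, swap v[1],v[3] → [-1,-3,14,6,12,-2,10,13,3,0]
j=4: v[4]=12 > 0 → no swap
j=5: v[5]=-2 ≤ 0 → i=2, swap v[2],v[5] → [-1,-3,-2,6,12,14,10,13,3,0]
j=6: v[6]=10 > 0 → no swap
j=7: v[7]=13 > 0 → no swap
j=8: v[8]=3 > 0 → no swap
final swap v[3],v[9] → [-1,-3,-2,0,12,14,10,13,3,6]; return 3
p = 3; k-1 = 5 > 3 ⇒ right

3; right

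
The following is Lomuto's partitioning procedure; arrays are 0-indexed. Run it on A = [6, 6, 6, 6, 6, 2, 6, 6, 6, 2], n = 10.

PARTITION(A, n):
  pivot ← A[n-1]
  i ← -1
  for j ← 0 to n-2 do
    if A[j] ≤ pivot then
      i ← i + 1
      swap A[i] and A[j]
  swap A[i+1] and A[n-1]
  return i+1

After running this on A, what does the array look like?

pivot = A[9] = 2; i = -1
j=0: A[0]=6 > 2 → no swap
j=1: A[1]=6 > 2 → no swap
j=2: A[2]=6 > 2 → no swap
j=3: A[3]=6 > 2 → no swap
j=4: A[4]=6 > 2 → no swap
j=5: A[5]=2 ≤ 2 → i=0, swap A[0],A[5] → [2, 6, 6, 6, 6, 6, 6, 6, 6, 2]
j=6: A[6]=6 > 2 → no swap
j=7: A[7]=6 > 2 → no swap
j=8: A[8]=6 > 2 → no swap
final swap A[1],A[9] → [2, 2, 6, 6, 6, 6, 6, 6, 6, 6]; return 1

[2, 2, 6, 6, 6, 6, 6, 6, 6, 6]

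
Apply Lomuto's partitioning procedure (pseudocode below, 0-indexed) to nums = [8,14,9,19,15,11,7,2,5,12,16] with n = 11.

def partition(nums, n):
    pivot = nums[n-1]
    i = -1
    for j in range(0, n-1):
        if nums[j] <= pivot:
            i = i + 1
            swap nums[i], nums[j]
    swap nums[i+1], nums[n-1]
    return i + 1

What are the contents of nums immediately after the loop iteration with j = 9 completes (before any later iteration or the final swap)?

pivot = nums[10] = 16; i = -1
j=0: nums[0]=8 ≤ 16 → i=0, swap nums[0],nums[0] (no change) → [8,14,9,19,15,11,7,2,5,12,16]
j=1: nums[1]=14 ≤ 16 → i=1, swap nums[1],nums[1] (no change) → [8,14,9,19,15,11,7,2,5,12,16]
j=2: nums[2]=9 ≤ 16 → i=2, swap nums[2],nums[2] (no change) → [8,14,9,19,15,11,7,2,5,12,16]
j=3: nums[3]=19 > 16 → no swap
j=4: nums[4]=15 ≤ 16 → i=3, swap nums[3],nums[4] → [8,14,9,15,19,11,7,2,5,12,16]
j=5: nums[5]=11 ≤ 16 → i=4, swap nums[4],nums[5] → [8,14,9,15,11,19,7,2,5,12,16]
j=6: nums[6]=7 ≤ 16 → i=5, swap nums[5],nums[6] → [8,14,9,15,11,7,19,2,5,12,16]
j=7: nums[7]=2 ≤ 16 → i=6, swap nums[6],nums[7] → [8,14,9,15,11,7,2,19,5,12,16]
j=8: nums[8]=5 ≤ 16 → i=7, swap nums[7],nums[8] → [8,14,9,15,11,7,2,5,19,12,16]
j=9: nums[9]=12 ≤ 16 → i=8, swap nums[8],nums[9] → [8,14,9,15,11,7,2,5,12,19,16]
(after j=9) nums = [8,14,9,15,11,7,2,5,12,19,16]

[8,14,9,15,11,7,2,5,12,19,16]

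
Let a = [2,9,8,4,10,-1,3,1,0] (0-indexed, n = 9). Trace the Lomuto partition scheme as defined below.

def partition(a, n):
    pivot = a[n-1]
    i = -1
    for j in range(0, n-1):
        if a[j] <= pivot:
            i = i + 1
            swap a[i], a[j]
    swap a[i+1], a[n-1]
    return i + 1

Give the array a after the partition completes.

pivot = a[8] = 0; i = -1
j=0: a[0]=2 > 0 → no swap
j=1: a[1]=9 > 0 → no swap
j=2: a[2]=8 > 0 → no swap
j=3: a[3]=4 > 0 → no swap
j=4: a[4]=10 > 0 → no swap
j=5: a[5]=-1 ≤ 0 → i=0, swap a[0],a[5] → [-1,9,8,4,10,2,3,1,0]
j=6: a[6]=3 > 0 → no swap
j=7: a[7]=1 > 0 → no swap
final swap a[1],a[8] → [-1,0,8,4,10,2,3,1,9]; return 1

[-1,0,8,4,10,2,3,1,9]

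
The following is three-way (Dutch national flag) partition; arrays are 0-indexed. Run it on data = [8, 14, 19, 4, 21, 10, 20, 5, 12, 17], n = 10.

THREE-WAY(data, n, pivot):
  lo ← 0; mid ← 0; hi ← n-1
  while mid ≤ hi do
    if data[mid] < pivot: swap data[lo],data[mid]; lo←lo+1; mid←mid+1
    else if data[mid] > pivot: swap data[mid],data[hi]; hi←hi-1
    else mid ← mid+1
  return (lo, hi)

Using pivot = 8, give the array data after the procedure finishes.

[5, 4, 8, 21, 10, 20, 19, 12, 17, 14]

pivot = 8; lo=0, mid=0, hi=9
data[mid]=8=8: mid=1
data[mid]=14>8: swap data[1],data[9]; hi=8 → [8, 17, 19, 4, 21, 10, 20, 5, 12, 14]
data[mid]=17>8: swap data[1],data[8]; hi=7 → [8, 12, 19, 4, 21, 10, 20, 5, 17, 14]
data[mid]=12>8: swap data[1],data[7]; hi=6 → [8, 5, 19, 4, 21, 10, 20, 12, 17, 14]
data[mid]=5<8: swap data[0],data[1]; lo=1,mid=2 → [5, 8, 19, 4, 21, 10, 20, 12, 17, 14]
data[mid]=19>8: swap data[2],data[6]; hi=5 → [5, 8, 20, 4, 21, 10, 19, 12, 17, 14]
data[mid]=20>8: swap data[2],data[5]; hi=4 → [5, 8, 10, 4, 21, 20, 19, 12, 17, 14]
data[mid]=10>8: swap data[2],data[4]; hi=3 → [5, 8, 21, 4, 10, 20, 19, 12, 17, 14]
data[mid]=21>8: swap data[2],data[3]; hi=2 → [5, 8, 4, 21, 10, 20, 19, 12, 17, 14]
data[mid]=4<8: swap data[1],data[2]; lo=2,mid=3 → [5, 4, 8, 21, 10, 20, 19, 12, 17, 14]
end: lo=2, hi=2; data = [5, 4, 8, 21, 10, 20, 19, 12, 17, 14]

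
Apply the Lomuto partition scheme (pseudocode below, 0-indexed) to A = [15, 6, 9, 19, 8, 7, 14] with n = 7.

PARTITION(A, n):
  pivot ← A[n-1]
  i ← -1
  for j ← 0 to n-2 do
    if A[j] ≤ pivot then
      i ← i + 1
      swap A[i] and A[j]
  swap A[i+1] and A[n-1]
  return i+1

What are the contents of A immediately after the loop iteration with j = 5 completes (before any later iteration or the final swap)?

pivot = A[6] = 14; i = -1
j=0: A[0]=15 > 14 → no swap
j=1: A[1]=6 ≤ 14 → i=0, swap A[0],A[1] → [6, 15, 9, 19, 8, 7, 14]
j=2: A[2]=9 ≤ 14 → i=1, swap A[1],A[2] → [6, 9, 15, 19, 8, 7, 14]
j=3: A[3]=19 > 14 → no swap
j=4: A[4]=8 ≤ 14 → i=2, swap A[2],A[4] → [6, 9, 8, 19, 15, 7, 14]
j=5: A[5]=7 ≤ 14 → i=3, swap A[3],A[5] → [6, 9, 8, 7, 15, 19, 14]
(after j=5) A = [6, 9, 8, 7, 15, 19, 14]

[6, 9, 8, 7, 15, 19, 14]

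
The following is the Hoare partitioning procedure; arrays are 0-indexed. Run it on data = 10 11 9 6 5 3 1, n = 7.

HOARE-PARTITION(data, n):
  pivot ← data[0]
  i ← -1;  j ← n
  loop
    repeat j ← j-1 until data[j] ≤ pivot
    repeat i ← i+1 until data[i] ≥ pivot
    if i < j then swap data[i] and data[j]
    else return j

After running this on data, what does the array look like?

pivot=10
j stops at 6 (1), i stops at 0 (10); swap ⇒ 1 11 9 6 5 3 10
j stops at 5 (3), i stops at 1 (11); swap ⇒ 1 3 9 6 5 11 10
j stops at 4, i stops at 5; i≥j ⇒ return 4. data=1 3 9 6 5 11 10

1 3 9 6 5 11 10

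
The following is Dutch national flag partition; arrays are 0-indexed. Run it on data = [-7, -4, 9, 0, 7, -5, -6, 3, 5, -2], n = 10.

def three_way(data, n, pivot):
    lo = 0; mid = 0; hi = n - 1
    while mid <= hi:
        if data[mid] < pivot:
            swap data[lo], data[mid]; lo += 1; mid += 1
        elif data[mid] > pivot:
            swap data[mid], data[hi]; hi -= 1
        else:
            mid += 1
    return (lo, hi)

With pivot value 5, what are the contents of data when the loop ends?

pivot = 5; lo=0, mid=0, hi=9
data[mid]=-7<5: swap data[0],data[0]; lo=1,mid=1 → [-7, -4, 9, 0, 7, -5, -6, 3, 5, -2]
data[mid]=-4<5: swap data[1],data[1]; lo=2,mid=2 → [-7, -4, 9, 0, 7, -5, -6, 3, 5, -2]
data[mid]=9>5: swap data[2],data[9]; hi=8 → [-7, -4, -2, 0, 7, -5, -6, 3, 5, 9]
data[mid]=-2<5: swap data[2],data[2]; lo=3,mid=3 → [-7, -4, -2, 0, 7, -5, -6, 3, 5, 9]
data[mid]=0<5: swap data[3],data[3]; lo=4,mid=4 → [-7, -4, -2, 0, 7, -5, -6, 3, 5, 9]
data[mid]=7>5: swap data[4],data[8]; hi=7 → [-7, -4, -2, 0, 5, -5, -6, 3, 7, 9]
data[mid]=5=5: mid=5
data[mid]=-5<5: swap data[4],data[5]; lo=5,mid=6 → [-7, -4, -2, 0, -5, 5, -6, 3, 7, 9]
data[mid]=-6<5: swap data[5],data[6]; lo=6,mid=7 → [-7, -4, -2, 0, -5, -6, 5, 3, 7, 9]
data[mid]=3<5: swap data[6],data[7]; lo=7,mid=8 → [-7, -4, -2, 0, -5, -6, 3, 5, 7, 9]
end: lo=7, hi=7; data = [-7, -4, -2, 0, -5, -6, 3, 5, 7, 9]

[-7, -4, -2, 0, -5, -6, 3, 5, 7, 9]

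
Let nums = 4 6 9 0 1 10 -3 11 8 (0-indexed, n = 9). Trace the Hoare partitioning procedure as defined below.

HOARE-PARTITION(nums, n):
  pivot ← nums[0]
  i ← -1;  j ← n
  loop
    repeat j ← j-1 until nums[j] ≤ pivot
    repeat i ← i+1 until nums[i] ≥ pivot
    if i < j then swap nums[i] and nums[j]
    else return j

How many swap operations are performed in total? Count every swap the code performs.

3

pivot = nums[0] = 4; i = -1, j = 9
j→6 (nums[6]=-3≤4), i→0 (nums[0]=4≥4); i<j, swap → -3 6 9 0 1 10 4 11 8
j→4 (nums[4]=1≤4), i→1 (nums[1]=6≥4); i<j, swap → -3 1 9 0 6 10 4 11 8
j→3 (nums[3]=0≤4), i→2 (nums[2]=9≥4); i<j, swap → -3 1 0 9 6 10 4 11 8
j→2, i→3; i≥j, return j=2. nums = -3 1 0 9 6 10 4 11 8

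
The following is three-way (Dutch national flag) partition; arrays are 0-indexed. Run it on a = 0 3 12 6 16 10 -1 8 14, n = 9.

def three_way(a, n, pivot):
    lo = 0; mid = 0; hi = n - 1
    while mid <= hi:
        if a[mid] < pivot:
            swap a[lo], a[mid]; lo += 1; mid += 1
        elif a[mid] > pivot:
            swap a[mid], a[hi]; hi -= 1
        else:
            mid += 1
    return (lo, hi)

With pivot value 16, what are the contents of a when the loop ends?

lo=0 mid=0 hi=8
0<16: swap(0,0), lo=1 mid=1 ⇒ 0 3 12 6 16 10 -1 8 14
3<16: swap(1,1), lo=2 mid=2 ⇒ 0 3 12 6 16 10 -1 8 14
12<16: swap(2,2), lo=3 mid=3 ⇒ 0 3 12 6 16 10 -1 8 14
6<16: swap(3,3), lo=4 mid=4 ⇒ 0 3 12 6 16 10 -1 8 14
16=16: mid=5
10<16: swap(4,5), lo=5 mid=6 ⇒ 0 3 12 6 10 16 -1 8 14
-1<16: swap(5,6), lo=6 mid=7 ⇒ 0 3 12 6 10 -1 16 8 14
8<16: swap(6,7), lo=7 mid=8 ⇒ 0 3 12 6 10 -1 8 16 14
14<16: swap(7,8), lo=8 mid=9 ⇒ 0 3 12 6 10 -1 8 14 16
done. lo=8 hi=8; a=0 3 12 6 10 -1 8 14 16

0 3 12 6 10 -1 8 14 16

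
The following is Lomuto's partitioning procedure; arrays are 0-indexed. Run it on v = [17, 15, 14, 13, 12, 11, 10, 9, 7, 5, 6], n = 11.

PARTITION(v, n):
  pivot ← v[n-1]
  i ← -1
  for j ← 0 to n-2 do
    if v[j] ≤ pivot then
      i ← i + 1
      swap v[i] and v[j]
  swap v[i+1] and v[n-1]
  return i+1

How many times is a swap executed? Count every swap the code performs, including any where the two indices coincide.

2

pivot=6, i=-1
j=0: 17>6, skip
j=1: 15>6, skip
j=2: 14>6, skip
j=3: 13>6, skip
j=4: 12>6, skip
j=5: 11>6, skip
j=6: 10>6, skip
j=7: 9>6, skip
j=8: 7>6, skip
j=9: 5≤6, i=0, swap(0,9) ⇒ [5, 15, 14, 13, 12, 11, 10, 9, 7, 17, 6]
swap(1,10) ⇒ [5, 6, 14, 13, 12, 11, 10, 9, 7, 17, 15]; return 1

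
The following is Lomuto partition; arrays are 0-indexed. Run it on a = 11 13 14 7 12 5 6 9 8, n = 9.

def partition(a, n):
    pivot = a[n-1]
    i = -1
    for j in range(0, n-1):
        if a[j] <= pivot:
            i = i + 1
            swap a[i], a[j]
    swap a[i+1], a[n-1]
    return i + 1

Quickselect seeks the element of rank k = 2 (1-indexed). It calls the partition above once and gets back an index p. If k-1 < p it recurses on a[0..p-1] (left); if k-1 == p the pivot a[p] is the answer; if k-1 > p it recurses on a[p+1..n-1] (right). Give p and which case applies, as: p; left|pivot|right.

3; left

pivot = a[8] = 8; i = -1
j=0: a[0]=11 > 8 → no swap
j=1: a[1]=13 > 8 → no swap
j=2: a[2]=14 > 8 → no swap
j=3: a[3]=7 ≤ 8 → i=0, swap a[0],a[3] → 7 13 14 11 12 5 6 9 8
j=4: a[4]=12 > 8 → no swap
j=5: a[5]=5 ≤ 8 → i=1, swap a[1],a[5] → 7 5 14 11 12 13 6 9 8
j=6: a[6]=6 ≤ 8 → i=2, swap a[2],a[6] → 7 5 6 11 12 13 14 9 8
j=7: a[7]=9 > 8 → no swap
final swap a[3],a[8] → 7 5 6 8 12 13 14 9 11; return 3
p = 3; k-1 = 1 < 3 ⇒ left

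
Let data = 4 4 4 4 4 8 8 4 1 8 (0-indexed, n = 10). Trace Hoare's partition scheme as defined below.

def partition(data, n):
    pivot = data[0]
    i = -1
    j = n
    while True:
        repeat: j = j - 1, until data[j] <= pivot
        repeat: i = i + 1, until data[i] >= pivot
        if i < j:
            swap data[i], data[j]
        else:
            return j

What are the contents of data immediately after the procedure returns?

1 4 4 4 4 8 8 4 4 8

pivot=4
j stops at 8 (1), i stops at 0 (4); swap ⇒ 1 4 4 4 4 8 8 4 4 8
j stops at 7 (4), i stops at 1 (4); swap ⇒ 1 4 4 4 4 8 8 4 4 8
j stops at 4 (4), i stops at 2 (4); swap ⇒ 1 4 4 4 4 8 8 4 4 8
j stops at 3, i stops at 3; i≥j ⇒ return 3. data=1 4 4 4 4 8 8 4 4 8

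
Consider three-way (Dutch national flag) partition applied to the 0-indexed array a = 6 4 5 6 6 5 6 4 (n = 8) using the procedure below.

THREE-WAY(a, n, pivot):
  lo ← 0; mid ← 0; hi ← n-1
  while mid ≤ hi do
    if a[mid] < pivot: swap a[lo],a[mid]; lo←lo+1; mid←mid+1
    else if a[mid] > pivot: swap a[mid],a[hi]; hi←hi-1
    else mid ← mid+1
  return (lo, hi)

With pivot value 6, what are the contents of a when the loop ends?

4 5 5 4 6 6 6 6

lo=0 mid=0 hi=7
6=6: mid=1
4<6: swap(0,1), lo=1 mid=2 ⇒ 4 6 5 6 6 5 6 4
5<6: swap(1,2), lo=2 mid=3 ⇒ 4 5 6 6 6 5 6 4
6=6: mid=4
6=6: mid=5
5<6: swap(2,5), lo=3 mid=6 ⇒ 4 5 5 6 6 6 6 4
6=6: mid=7
4<6: swap(3,7), lo=4 mid=8 ⇒ 4 5 5 4 6 6 6 6
done. lo=4 hi=7; a=4 5 5 4 6 6 6 6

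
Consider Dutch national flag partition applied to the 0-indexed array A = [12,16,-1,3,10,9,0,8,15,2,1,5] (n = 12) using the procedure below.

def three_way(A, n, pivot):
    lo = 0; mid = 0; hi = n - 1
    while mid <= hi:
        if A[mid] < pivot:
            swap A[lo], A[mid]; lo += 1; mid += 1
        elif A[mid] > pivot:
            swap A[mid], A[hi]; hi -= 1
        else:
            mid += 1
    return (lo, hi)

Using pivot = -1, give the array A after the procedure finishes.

[-1,16,3,10,9,0,8,15,2,1,5,12]

pivot = -1; lo=0, mid=0, hi=11
A[mid]=12>-1: swap A[0],A[11]; hi=10 → [5,16,-1,3,10,9,0,8,15,2,1,12]
A[mid]=5>-1: swap A[0],A[10]; hi=9 → [1,16,-1,3,10,9,0,8,15,2,5,12]
A[mid]=1>-1: swap A[0],A[9]; hi=8 → [2,16,-1,3,10,9,0,8,15,1,5,12]
A[mid]=2>-1: swap A[0],A[8]; hi=7 → [15,16,-1,3,10,9,0,8,2,1,5,12]
A[mid]=15>-1: swap A[0],A[7]; hi=6 → [8,16,-1,3,10,9,0,15,2,1,5,12]
A[mid]=8>-1: swap A[0],A[6]; hi=5 → [0,16,-1,3,10,9,8,15,2,1,5,12]
A[mid]=0>-1: swap A[0],A[5]; hi=4 → [9,16,-1,3,10,0,8,15,2,1,5,12]
A[mid]=9>-1: swap A[0],A[4]; hi=3 → [10,16,-1,3,9,0,8,15,2,1,5,12]
A[mid]=10>-1: swap A[0],A[3]; hi=2 → [3,16,-1,10,9,0,8,15,2,1,5,12]
A[mid]=3>-1: swap A[0],A[2]; hi=1 → [-1,16,3,10,9,0,8,15,2,1,5,12]
A[mid]=-1=-1: mid=1
A[mid]=16>-1: swap A[1],A[1]; hi=0 → [-1,16,3,10,9,0,8,15,2,1,5,12]
end: lo=0, hi=0; A = [-1,16,3,10,9,0,8,15,2,1,5,12]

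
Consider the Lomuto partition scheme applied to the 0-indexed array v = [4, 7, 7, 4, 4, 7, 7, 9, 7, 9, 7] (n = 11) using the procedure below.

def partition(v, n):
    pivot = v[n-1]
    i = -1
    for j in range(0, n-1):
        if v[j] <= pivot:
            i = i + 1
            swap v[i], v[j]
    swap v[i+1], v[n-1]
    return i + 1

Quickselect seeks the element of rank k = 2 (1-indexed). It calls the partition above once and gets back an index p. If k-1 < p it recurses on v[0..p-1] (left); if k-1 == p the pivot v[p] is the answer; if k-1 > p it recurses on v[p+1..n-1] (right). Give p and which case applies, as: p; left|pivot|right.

pivot = v[10] = 7; i = -1
j=0: v[0]=4 ≤ 7 → i=0, swap v[0],v[0] (no change) → [4, 7, 7, 4, 4, 7, 7, 9, 7, 9, 7]
j=1: v[1]=7 ≤ 7 → i=1, swap v[1],v[1] (no change) → [4, 7, 7, 4, 4, 7, 7, 9, 7, 9, 7]
j=2: v[2]=7 ≤ 7 → i=2, swap v[2],v[2] (no change) → [4, 7, 7, 4, 4, 7, 7, 9, 7, 9, 7]
j=3: v[3]=4 ≤ 7 → i=3, swap v[3],v[3] (no change) → [4, 7, 7, 4, 4, 7, 7, 9, 7, 9, 7]
j=4: v[4]=4 ≤ 7 → i=4, swap v[4],v[4] (no change) → [4, 7, 7, 4, 4, 7, 7, 9, 7, 9, 7]
j=5: v[5]=7 ≤ 7 → i=5, swap v[5],v[5] (no change) → [4, 7, 7, 4, 4, 7, 7, 9, 7, 9, 7]
j=6: v[6]=7 ≤ 7 → i=6, swap v[6],v[6] (no change) → [4, 7, 7, 4, 4, 7, 7, 9, 7, 9, 7]
j=7: v[7]=9 > 7 → no swap
j=8: v[8]=7 ≤ 7 → i=7, swap v[7],v[8] → [4, 7, 7, 4, 4, 7, 7, 7, 9, 9, 7]
j=9: v[9]=9 > 7 → no swap
final swap v[8],v[10] → [4, 7, 7, 4, 4, 7, 7, 7, 7, 9, 9]; return 8
p = 8; k-1 = 1 < 8 ⇒ left

8; left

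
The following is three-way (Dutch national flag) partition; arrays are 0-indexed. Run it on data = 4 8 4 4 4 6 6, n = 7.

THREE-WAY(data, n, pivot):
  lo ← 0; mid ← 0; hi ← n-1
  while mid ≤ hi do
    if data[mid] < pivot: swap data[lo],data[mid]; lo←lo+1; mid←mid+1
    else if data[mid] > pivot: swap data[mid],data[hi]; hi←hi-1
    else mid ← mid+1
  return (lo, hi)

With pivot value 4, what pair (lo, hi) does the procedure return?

pivot = 4; lo=0, mid=0, hi=6
data[mid]=4=4: mid=1
data[mid]=8>4: swap data[1],data[6]; hi=5 → 4 6 4 4 4 6 8
data[mid]=6>4: swap data[1],data[5]; hi=4 → 4 6 4 4 4 6 8
data[mid]=6>4: swap data[1],data[4]; hi=3 → 4 4 4 4 6 6 8
data[mid]=4=4: mid=2
data[mid]=4=4: mid=3
data[mid]=4=4: mid=4
end: lo=0, hi=3; data = 4 4 4 4 6 6 8

(0, 3)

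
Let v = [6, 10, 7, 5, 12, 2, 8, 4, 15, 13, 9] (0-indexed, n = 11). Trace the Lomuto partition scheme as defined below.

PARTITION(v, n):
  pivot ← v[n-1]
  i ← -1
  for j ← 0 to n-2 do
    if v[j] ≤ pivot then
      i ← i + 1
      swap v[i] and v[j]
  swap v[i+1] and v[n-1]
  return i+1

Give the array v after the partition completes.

pivot = v[10] = 9; i = -1
j=0: v[0]=6 ≤ 9 → i=0, swap v[0],v[0] (no change) → [6, 10, 7, 5, 12, 2, 8, 4, 15, 13, 9]
j=1: v[1]=10 > 9 → no swap
j=2: v[2]=7 ≤ 9 → i=1, swap v[1],v[2] → [6, 7, 10, 5, 12, 2, 8, 4, 15, 13, 9]
j=3: v[3]=5 ≤ 9 → i=2, swap v[2],v[3] → [6, 7, 5, 10, 12, 2, 8, 4, 15, 13, 9]
j=4: v[4]=12 > 9 → no swap
j=5: v[5]=2 ≤ 9 → i=3, swap v[3],v[5] → [6, 7, 5, 2, 12, 10, 8, 4, 15, 13, 9]
j=6: v[6]=8 ≤ 9 → i=4, swap v[4],v[6] → [6, 7, 5, 2, 8, 10, 12, 4, 15, 13, 9]
j=7: v[7]=4 ≤ 9 → i=5, swap v[5],v[7] → [6, 7, 5, 2, 8, 4, 12, 10, 15, 13, 9]
j=8: v[8]=15 > 9 → no swap
j=9: v[9]=13 > 9 → no swap
final swap v[6],v[10] → [6, 7, 5, 2, 8, 4, 9, 10, 15, 13, 12]; return 6

[6, 7, 5, 2, 8, 4, 9, 10, 15, 13, 12]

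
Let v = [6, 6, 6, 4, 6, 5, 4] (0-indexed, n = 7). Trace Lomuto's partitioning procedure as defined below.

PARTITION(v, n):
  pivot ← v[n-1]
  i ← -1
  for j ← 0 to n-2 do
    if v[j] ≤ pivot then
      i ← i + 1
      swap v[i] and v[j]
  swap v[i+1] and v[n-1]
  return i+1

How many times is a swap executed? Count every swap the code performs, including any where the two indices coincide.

pivot=4, i=-1
j=0: 6>4, skip
j=1: 6>4, skip
j=2: 6>4, skip
j=3: 4≤4, i=0, swap(0,3) ⇒ [4, 6, 6, 6, 6, 5, 4]
j=4: 6>4, skip
j=5: 5>4, skip
swap(1,6) ⇒ [4, 4, 6, 6, 6, 5, 6]; return 1

2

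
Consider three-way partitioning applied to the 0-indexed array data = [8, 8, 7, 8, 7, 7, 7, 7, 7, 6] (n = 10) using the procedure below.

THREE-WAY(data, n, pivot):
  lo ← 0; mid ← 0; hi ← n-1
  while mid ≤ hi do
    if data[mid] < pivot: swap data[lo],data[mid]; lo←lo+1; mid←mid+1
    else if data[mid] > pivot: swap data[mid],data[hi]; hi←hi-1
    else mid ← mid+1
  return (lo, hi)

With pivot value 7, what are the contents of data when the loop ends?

[6, 7, 7, 7, 7, 7, 7, 8, 8, 8]

pivot = 7; lo=0, mid=0, hi=9
data[mid]=8>7: swap data[0],data[9]; hi=8 → [6, 8, 7, 8, 7, 7, 7, 7, 7, 8]
data[mid]=6<7: swap data[0],data[0]; lo=1,mid=1 → [6, 8, 7, 8, 7, 7, 7, 7, 7, 8]
data[mid]=8>7: swap data[1],data[8]; hi=7 → [6, 7, 7, 8, 7, 7, 7, 7, 8, 8]
data[mid]=7=7: mid=2
data[mid]=7=7: mid=3
data[mid]=8>7: swap data[3],data[7]; hi=6 → [6, 7, 7, 7, 7, 7, 7, 8, 8, 8]
data[mid]=7=7: mid=4
data[mid]=7=7: mid=5
data[mid]=7=7: mid=6
data[mid]=7=7: mid=7
end: lo=1, hi=6; data = [6, 7, 7, 7, 7, 7, 7, 8, 8, 8]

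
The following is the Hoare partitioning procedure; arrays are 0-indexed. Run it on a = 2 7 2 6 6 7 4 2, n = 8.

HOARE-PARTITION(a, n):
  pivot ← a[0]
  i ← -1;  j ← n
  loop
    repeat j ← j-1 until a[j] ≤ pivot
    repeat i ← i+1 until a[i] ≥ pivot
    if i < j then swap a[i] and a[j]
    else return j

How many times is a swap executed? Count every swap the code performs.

2

pivot = a[0] = 2; i = -1, j = 8
j→7 (a[7]=2≤2), i→0 (a[0]=2≥2); i<j, swap → 2 7 2 6 6 7 4 2
j→2 (a[2]=2≤2), i→1 (a[1]=7≥2); i<j, swap → 2 2 7 6 6 7 4 2
j→1, i→2; i≥j, return j=1. a = 2 2 7 6 6 7 4 2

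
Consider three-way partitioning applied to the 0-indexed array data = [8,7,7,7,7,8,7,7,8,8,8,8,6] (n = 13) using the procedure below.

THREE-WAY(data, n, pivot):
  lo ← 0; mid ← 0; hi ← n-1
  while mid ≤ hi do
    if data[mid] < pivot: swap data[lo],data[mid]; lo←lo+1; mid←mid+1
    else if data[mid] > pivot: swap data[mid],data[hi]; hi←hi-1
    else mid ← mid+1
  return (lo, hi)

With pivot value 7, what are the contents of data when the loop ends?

pivot = 7; lo=0, mid=0, hi=12
data[mid]=8>7: swap data[0],data[12]; hi=11 → [6,7,7,7,7,8,7,7,8,8,8,8,8]
data[mid]=6<7: swap data[0],data[0]; lo=1,mid=1 → [6,7,7,7,7,8,7,7,8,8,8,8,8]
data[mid]=7=7: mid=2
data[mid]=7=7: mid=3
data[mid]=7=7: mid=4
data[mid]=7=7: mid=5
data[mid]=8>7: swap data[5],data[11]; hi=10 → [6,7,7,7,7,8,7,7,8,8,8,8,8]
data[mid]=8>7: swap data[5],data[10]; hi=9 → [6,7,7,7,7,8,7,7,8,8,8,8,8]
data[mid]=8>7: swap data[5],data[9]; hi=8 → [6,7,7,7,7,8,7,7,8,8,8,8,8]
data[mid]=8>7: swap data[5],data[8]; hi=7 → [6,7,7,7,7,8,7,7,8,8,8,8,8]
data[mid]=8>7: swap data[5],data[7]; hi=6 → [6,7,7,7,7,7,7,8,8,8,8,8,8]
data[mid]=7=7: mid=6
data[mid]=7=7: mid=7
end: lo=1, hi=6; data = [6,7,7,7,7,7,7,8,8,8,8,8,8]

[6,7,7,7,7,7,7,8,8,8,8,8,8]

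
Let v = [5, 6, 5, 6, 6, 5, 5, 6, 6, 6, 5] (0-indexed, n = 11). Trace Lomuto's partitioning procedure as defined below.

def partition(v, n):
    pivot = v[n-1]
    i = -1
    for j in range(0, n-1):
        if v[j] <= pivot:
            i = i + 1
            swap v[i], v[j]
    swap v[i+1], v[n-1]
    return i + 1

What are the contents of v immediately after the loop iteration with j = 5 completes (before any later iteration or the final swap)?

pivot=5, i=-1
j=0: 5≤5, i=0, swap(0,0) ⇒ [5, 6, 5, 6, 6, 5, 5, 6, 6, 6, 5]
j=1: 6>5, skip
j=2: 5≤5, i=1, swap(1,2) ⇒ [5, 5, 6, 6, 6, 5, 5, 6, 6, 6, 5]
j=3: 6>5, skip
j=4: 6>5, skip
j=5: 5≤5, i=2, swap(2,5) ⇒ [5, 5, 5, 6, 6, 6, 5, 6, 6, 6, 5]
(after j=5) v = [5, 5, 5, 6, 6, 6, 5, 6, 6, 6, 5]

[5, 5, 5, 6, 6, 6, 5, 6, 6, 6, 5]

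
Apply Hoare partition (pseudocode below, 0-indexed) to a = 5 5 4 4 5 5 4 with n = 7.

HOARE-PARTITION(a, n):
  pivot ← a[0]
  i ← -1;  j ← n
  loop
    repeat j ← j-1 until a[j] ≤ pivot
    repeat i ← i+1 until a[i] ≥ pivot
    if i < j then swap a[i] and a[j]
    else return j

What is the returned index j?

pivot=5
j stops at 6 (4), i stops at 0 (5); swap ⇒ 4 5 4 4 5 5 5
j stops at 5 (5), i stops at 1 (5); swap ⇒ 4 5 4 4 5 5 5
j stops at 4, i stops at 4; i≥j ⇒ return 4. a=4 5 4 4 5 5 5

4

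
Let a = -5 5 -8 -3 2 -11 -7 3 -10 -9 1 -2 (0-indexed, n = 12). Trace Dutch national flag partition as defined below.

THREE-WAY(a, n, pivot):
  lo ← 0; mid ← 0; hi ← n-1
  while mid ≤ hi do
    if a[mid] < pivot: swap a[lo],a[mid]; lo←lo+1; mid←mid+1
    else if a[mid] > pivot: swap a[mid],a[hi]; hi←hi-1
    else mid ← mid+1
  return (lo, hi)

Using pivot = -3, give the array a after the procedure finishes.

-5 -9 -8 -10 -11 -7 -3 3 2 1 -2 5

lo=0 mid=0 hi=11
-5<-3: swap(0,0), lo=1 mid=1 ⇒ -5 5 -8 -3 2 -11 -7 3 -10 -9 1 -2
5>-3: swap(1,11), hi=10 ⇒ -5 -2 -8 -3 2 -11 -7 3 -10 -9 1 5
-2>-3: swap(1,10), hi=9 ⇒ -5 1 -8 -3 2 -11 -7 3 -10 -9 -2 5
1>-3: swap(1,9), hi=8 ⇒ -5 -9 -8 -3 2 -11 -7 3 -10 1 -2 5
-9<-3: swap(1,1), lo=2 mid=2 ⇒ -5 -9 -8 -3 2 -11 -7 3 -10 1 -2 5
-8<-3: swap(2,2), lo=3 mid=3 ⇒ -5 -9 -8 -3 2 -11 -7 3 -10 1 -2 5
-3=-3: mid=4
2>-3: swap(4,8), hi=7 ⇒ -5 -9 -8 -3 -10 -11 -7 3 2 1 -2 5
-10<-3: swap(3,4), lo=4 mid=5 ⇒ -5 -9 -8 -10 -3 -11 -7 3 2 1 -2 5
-11<-3: swap(4,5), lo=5 mid=6 ⇒ -5 -9 -8 -10 -11 -3 -7 3 2 1 -2 5
-7<-3: swap(5,6), lo=6 mid=7 ⇒ -5 -9 -8 -10 -11 -7 -3 3 2 1 -2 5
3>-3: swap(7,7), hi=6 ⇒ -5 -9 -8 -10 -11 -7 -3 3 2 1 -2 5
done. lo=6 hi=6; a=-5 -9 -8 -10 -11 -7 -3 3 2 1 -2 5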